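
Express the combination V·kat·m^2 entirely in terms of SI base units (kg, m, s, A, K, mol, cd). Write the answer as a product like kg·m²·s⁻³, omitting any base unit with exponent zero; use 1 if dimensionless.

kg·m⁴·s⁻⁴·A⁻¹·mol

V = kg·m²·s⁻³·A⁻¹.
kat = s⁻¹·mol.
Combining: V·kat·m² = (kg·m²·s⁻³·A⁻¹) · (s⁻¹·mol) · m² = kg·m⁴·s⁻⁴·A⁻¹·mol.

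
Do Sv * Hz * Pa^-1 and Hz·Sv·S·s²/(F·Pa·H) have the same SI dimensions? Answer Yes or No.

Left side:
  Sv = J/kg (equivalent dose = energy per mass),
      = m²·s⁻².
  Hz = 1/s = s⁻¹ (frequency is cycles per second).
  Pa = N/m² (pressure = force per area),
      = kg·m⁻¹·s⁻².
  So Pa⁻¹ = kg⁻¹·m·s².
  Combining: Sv·Hz·Pa⁻¹ = (m²·s⁻²) · s⁻¹ · (kg⁻¹·m·s²) = kg⁻¹·m³·s⁻¹.
Right side:
  F = C/V (capacitance = charge per voltage),
      = A·s/(kg·m²·s⁻³·A⁻¹) (substituting C and V),
      = kg⁻¹·m⁻²·s⁴·A².
  So F⁻¹ = kg·m²·s⁻⁴·A⁻².
  Hz = 1/s = s⁻¹ (frequency is cycles per second).
  Sv = J/kg (equivalent dose = energy per mass),
      = m²·s⁻².
  S = 1/Ω (conductance is reciprocal resistance),
      = kg⁻¹·m⁻²·s³·A².
  Pa = N/m² (pressure = force per area),
      = kg·m⁻¹·s⁻².
  So Pa⁻¹ = kg⁻¹·m·s².
  H = Wb/A (inductance = flux per current),
      = kg·m²·s⁻²·A⁻².
  So H⁻¹ = kg⁻¹·m⁻²·s²·A².
  Combining: F⁻¹·Hz·Sv·S·Pa⁻¹·H⁻¹·s² = (kg·m²·s⁻⁴·A⁻²) · s⁻¹ · (m²·s⁻²) · (kg⁻¹·m⁻²·s³·A²) · (kg⁻¹·m·s²) · (kg⁻¹·m⁻²·s²·A²) · s² = kg⁻²·m·s²·A².
Left is kg⁻¹·m³·s⁻¹; right is kg⁻²·m·s²·A² — different.

No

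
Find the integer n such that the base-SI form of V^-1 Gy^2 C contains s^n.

0

V = kg·m²·s⁻³·A⁻¹.
So V⁻¹ = kg⁻¹·m⁻²·s³·A.
Gy = m²·s⁻².
So Gy² = m⁴·s⁻⁴.
C = s·A.
Combining: V⁻¹·Gy²·C = (kg⁻¹·m⁻²·s³·A) · (m⁴·s⁻⁴) · (s·A) = kg⁻¹·m²·A².
The exponent of s is 0.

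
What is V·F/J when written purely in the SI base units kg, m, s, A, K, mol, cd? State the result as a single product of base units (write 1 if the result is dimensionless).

V = kg·m²·s⁻³·A⁻¹.
J = kg·m²·s⁻².
So J⁻¹ = kg⁻¹·m⁻²·s².
F = kg⁻¹·m⁻²·s⁴·A².
Combining: V·J⁻¹·F = (kg·m²·s⁻³·A⁻¹) · (kg⁻¹·m⁻²·s²) · (kg⁻¹·m⁻²·s⁴·A²) = kg⁻¹·m⁻²·s³·A.

kg⁻¹·m⁻²·s³·A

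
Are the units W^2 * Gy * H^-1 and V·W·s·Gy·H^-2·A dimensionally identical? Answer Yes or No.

No

Left side:
  W = J/s (power = energy per time),
      = kg·m²·s⁻³.
  So W² = kg²·m⁴·s⁻⁶.
  Gy = J/kg (absorbed dose = energy per mass),
      = m²·s⁻².
  H = Wb/A (inductance = flux per current),
      = kg·m²·s⁻²·A⁻².
  So H⁻¹ = kg⁻¹·m⁻²·s²·A².
  Combining: W²·Gy·H⁻¹ = (kg²·m⁴·s⁻⁶) · (m²·s⁻²) · (kg⁻¹·m⁻²·s²·A²) = kg·m⁴·s⁻⁶·A².
Right side:
  V = W/A (potential = power per current),
      = kg·m²·s⁻³·A⁻¹.
  W = J/s (power = energy per time),
      = kg·m²·s⁻³.
  Gy = J/kg (absorbed dose = energy per mass),
      = m²·s⁻².
  H = Wb/A (inductance = flux per current),
      = kg·m²·s⁻²·A⁻².
  So H⁻² = kg⁻²·m⁻⁴·s⁴·A⁴.
  Combining: V·W·s·Gy·H⁻²·A = (kg·m²·s⁻³·A⁻¹) · (kg·m²·s⁻³) · s · (m²·s⁻²) · (kg⁻²·m⁻⁴·s⁴·A⁴) · A = m²·s⁻³·A⁴.
Left is kg·m⁴·s⁻⁶·A²; right is m²·s⁻³·A⁴ — different.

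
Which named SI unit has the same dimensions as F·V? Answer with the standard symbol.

F = C/V (capacitance = charge per voltage),
    = A·s/(kg·m²·s⁻³·A⁻¹) (substituting C and V),
    = kg⁻¹·m⁻²·s⁴·A².
V = W/A (potential = power per current),
    = kg·m²·s⁻³·A⁻¹.
Combining: F·V = (kg⁻¹·m⁻²·s⁴·A²) · (kg·m²·s⁻³·A⁻¹) = s·A.
s·A is the base-SI form of the coulomb.

C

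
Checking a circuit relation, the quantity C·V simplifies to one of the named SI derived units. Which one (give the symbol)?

C = A·s = s·A (charge = current × time).
V = W/A (potential = power per current),
    = kg·m²·s⁻³·A⁻¹.
Combining: C·V = (s·A) · (kg·m²·s⁻³·A⁻¹) = kg·m²·s⁻².
kg·m²·s⁻² is the base-SI form of the joule.

J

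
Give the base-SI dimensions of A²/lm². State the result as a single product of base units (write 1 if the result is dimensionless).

A²·cd⁻²

lm = cd·sr = cd (luminous flux; sr is dimensionless).
So lm⁻² = cd⁻².
Combining: lm⁻²·A² = cd⁻² · A² = A²·cd⁻².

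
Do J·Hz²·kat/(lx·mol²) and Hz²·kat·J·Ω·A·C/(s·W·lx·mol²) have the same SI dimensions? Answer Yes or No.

Left side:
  lx = m⁻²·cd.
  So lx⁻¹ = m²·cd⁻¹.
  J = kg·m²·s⁻².
  Hz = s⁻¹.
  So Hz² = s⁻².
  kat = s⁻¹·mol.
  Combining: lx⁻¹·J·Hz²·kat·mol⁻² = (m²·cd⁻¹) · (kg·m²·s⁻²) · s⁻² · (s⁻¹·mol) · mol⁻² = kg·m⁴·s⁻⁵·mol⁻¹·cd⁻¹.
Right side:
  Hz = 1/s = s⁻¹ (frequency is cycles per second).
  So Hz² = s⁻².
  kat = mol/s = s⁻¹·mol (catalytic activity).
  J = N·m (work = force × distance),
      = kg·m²·s⁻².
  Ω = V/A (resistance = voltage per current),
      = kg·m²·s⁻³·A⁻².
  W = J/s (power = energy per time),
      = kg·m²·s⁻³.
  So W⁻¹ = kg⁻¹·m⁻²·s³.
  lx = lm/m² (illuminance = luminous flux per area),
      = m⁻²·cd.
  So lx⁻¹ = m²·cd⁻¹.
  C = A·s = s·A (charge = current × time).
  Combining: Hz²·kat·J·Ω·s⁻¹·W⁻¹·lx⁻¹·A·mol⁻²·C = s⁻² · (s⁻¹·mol) · (kg·m²·s⁻²) · (kg·m²·s⁻³·A⁻²) · s⁻¹ · (kg⁻¹·m⁻²·s³) · (m²·cd⁻¹) · A · mol⁻² · (s·A) = kg·m⁴·s⁻⁵·mol⁻¹·cd⁻¹.
Both reduce to kg·m⁴·s⁻⁵·mol⁻¹·cd⁻¹.

Yes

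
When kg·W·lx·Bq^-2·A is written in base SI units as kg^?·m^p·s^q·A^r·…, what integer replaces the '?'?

W = J/s (power = energy per time),
    = kg·m²·s⁻³.
lx = lm/m² (illuminance = luminous flux per area),
    = m⁻²·cd.
Bq = 1/s = s⁻¹ (activity is decays per second).
So Bq⁻² = s².
Combining: kg·W·lx·Bq⁻²·A = kg · (kg·m²·s⁻³) · (m⁻²·cd) · s² · A = kg²·s⁻¹·A·cd.
The exponent of kg is 2.

2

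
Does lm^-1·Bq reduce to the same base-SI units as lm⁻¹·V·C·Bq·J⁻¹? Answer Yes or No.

Yes

Left side:
  lm = cd.
  So lm⁻¹ = cd⁻¹.
  Bq = s⁻¹.
  Combining: lm⁻¹·Bq = cd⁻¹ · s⁻¹ = s⁻¹·cd⁻¹.
Right side:
  lm = cd.
  So lm⁻¹ = cd⁻¹.
  V = kg·m²·s⁻³·A⁻¹.
  C = s·A.
  Bq = s⁻¹.
  J = kg·m²·s⁻².
  So J⁻¹ = kg⁻¹·m⁻²·s².
  Combining: lm⁻¹·V·C·Bq·J⁻¹ = cd⁻¹ · (kg·m²·s⁻³·A⁻¹) · (s·A) · s⁻¹ · (kg⁻¹·m⁻²·s²) = s⁻¹·cd⁻¹.
Both reduce to s⁻¹·cd⁻¹.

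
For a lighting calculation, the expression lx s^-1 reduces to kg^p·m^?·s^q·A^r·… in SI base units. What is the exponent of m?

-2

lx = lm/m² (illuminance = luminous flux per area),
    = m⁻²·cd.
Combining: lx·s⁻¹ = (m⁻²·cd) · s⁻¹ = m⁻²·s⁻¹·cd.
The exponent of m is -2.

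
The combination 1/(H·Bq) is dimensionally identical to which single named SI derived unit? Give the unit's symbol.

H = Wb/A (inductance = flux per current),
    = kg·m²·s⁻²·A⁻².
So H⁻¹ = kg⁻¹·m⁻²·s²·A².
Bq = 1/s = s⁻¹ (activity is decays per second).
So Bq⁻¹ = s.
Combining: H⁻¹·Bq⁻¹ = (kg⁻¹·m⁻²·s²·A²) · s = kg⁻¹·m⁻²·s³·A².
kg⁻¹·m⁻²·s³·A² is the base-SI form of the siemens.

S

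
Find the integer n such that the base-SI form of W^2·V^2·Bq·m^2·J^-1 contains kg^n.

3

W = J/s (power = energy per time),
    = kg·m²·s⁻³.
So W² = kg²·m⁴·s⁻⁶.
V = W/A (potential = power per current),
    = kg·m²·s⁻³·A⁻¹.
So V² = kg²·m⁴·s⁻⁶·A⁻².
Bq = 1/s = s⁻¹ (activity is decays per second).
J = N·m (work = force × distance),
    = kg·m²·s⁻².
So J⁻¹ = kg⁻¹·m⁻²·s².
Combining: W²·V²·Bq·m²·J⁻¹ = (kg²·m⁴·s⁻⁶) · (kg²·m⁴·s⁻⁶·A⁻²) · s⁻¹ · m² · (kg⁻¹·m⁻²·s²) = kg³·m⁸·s⁻¹¹·A⁻².
The exponent of kg is 3.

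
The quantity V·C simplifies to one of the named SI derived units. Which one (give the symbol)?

J

V = kg·m²·s⁻³·A⁻¹.
C = s·A.
Combining: V·C = (kg·m²·s⁻³·A⁻¹) · (s·A) = kg·m²·s⁻².
kg·m²·s⁻² is the base-SI form of the joule.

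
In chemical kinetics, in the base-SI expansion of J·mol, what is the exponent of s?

-2

J = N·m (work = force × distance),
    = kg·m²·s⁻².
Combining: J·mol = (kg·m²·s⁻²) · mol = kg·m²·s⁻²·mol.
The exponent of s is -2.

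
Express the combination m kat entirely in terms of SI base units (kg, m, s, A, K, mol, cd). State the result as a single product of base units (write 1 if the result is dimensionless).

m·s⁻¹·mol

kat = mol/s = s⁻¹·mol (catalytic activity).
Combining: m·kat = m · (s⁻¹·mol) = m·s⁻¹·mol.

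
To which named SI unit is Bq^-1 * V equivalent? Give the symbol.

Bq = 1/s = s⁻¹ (activity is decays per second).
So Bq⁻¹ = s.
V = W/A (potential = power per current),
    = kg·m²·s⁻³·A⁻¹.
Combining: Bq⁻¹·V = s · (kg·m²·s⁻³·A⁻¹) = kg·m²·s⁻²·A⁻¹.
kg·m²·s⁻²·A⁻¹ is the base-SI form of the weber.

Wb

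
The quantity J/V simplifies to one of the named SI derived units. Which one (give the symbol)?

C

J = kg·m²·s⁻².
V = kg·m²·s⁻³·A⁻¹.
So V⁻¹ = kg⁻¹·m⁻²·s³·A.
Combining: J·V⁻¹ = (kg·m²·s⁻²) · (kg⁻¹·m⁻²·s³·A) = s·A.
s·A is the base-SI form of the coulomb.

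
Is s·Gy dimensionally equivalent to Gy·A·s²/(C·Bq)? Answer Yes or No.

No

Left side:
  Gy = J/kg (absorbed dose = energy per mass),
      = m²·s⁻².
  Combining: s·Gy = s · (m²·s⁻²) = m²·s⁻¹.
Right side:
  C = A·s = s·A (charge = current × time).
  So C⁻¹ = s⁻¹·A⁻¹.
  Gy = J/kg (absorbed dose = energy per mass),
      = m²·s⁻².
  Bq = 1/s = s⁻¹ (activity is decays per second).
  So Bq⁻¹ = s.
  Combining: C⁻¹·Gy·A·Bq⁻¹·s² = (s⁻¹·A⁻¹) · (m²·s⁻²) · A · s · s² = m².
Left is m²·s⁻¹; right is m² — different.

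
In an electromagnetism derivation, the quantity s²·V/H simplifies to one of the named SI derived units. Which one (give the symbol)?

V = W/A (potential = power per current),
    = kg·m²·s⁻³·A⁻¹.
H = Wb/A (inductance = flux per current),
    = kg·m²·s⁻²·A⁻².
So H⁻¹ = kg⁻¹·m⁻²·s²·A².
Combining: s²·V·H⁻¹ = s² · (kg·m²·s⁻³·A⁻¹) · (kg⁻¹·m⁻²·s²·A²) = s·A.
s·A is the base-SI form of the coulomb.

C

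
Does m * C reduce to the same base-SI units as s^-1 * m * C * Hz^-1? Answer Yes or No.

Yes

Left side:
  C = s·A.
  Combining: m·C = m · (s·A) = m·s·A.
Right side:
  C = s·A.
  Hz = s⁻¹.
  So Hz⁻¹ = s.
  Combining: s⁻¹·m·C·Hz⁻¹ = s⁻¹ · m · (s·A) · s = m·s·A.
Both reduce to m·s·A.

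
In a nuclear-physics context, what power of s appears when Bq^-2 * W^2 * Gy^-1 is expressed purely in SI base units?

Bq = 1/s = s⁻¹ (activity is decays per second).
So Bq⁻² = s².
W = J/s (power = energy per time),
    = kg·m²·s⁻³.
So W² = kg²·m⁴·s⁻⁶.
Gy = J/kg (absorbed dose = energy per mass),
    = m²·s⁻².
So Gy⁻¹ = m⁻²·s².
Combining: Bq⁻²·W²·Gy⁻¹ = s² · (kg²·m⁴·s⁻⁶) · (m⁻²·s²) = kg²·m²·s⁻².
The exponent of s is -2.

-2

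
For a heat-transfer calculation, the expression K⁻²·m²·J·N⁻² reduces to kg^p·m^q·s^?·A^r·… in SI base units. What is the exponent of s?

J = N·m (work = force × distance),
    = kg·m²·s⁻².
N = kg·m/s² = kg·m·s⁻² (force = mass × acceleration).
So N⁻² = kg⁻²·m⁻²·s⁴.
Combining: K⁻²·m²·J·N⁻² = K⁻² · m² · (kg·m²·s⁻²) · (kg⁻²·m⁻²·s⁴) = kg⁻¹·m²·s²·K⁻².
The exponent of s is 2.

2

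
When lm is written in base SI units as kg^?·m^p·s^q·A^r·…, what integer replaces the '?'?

lm = cd.
The exponent of kg is 0.

0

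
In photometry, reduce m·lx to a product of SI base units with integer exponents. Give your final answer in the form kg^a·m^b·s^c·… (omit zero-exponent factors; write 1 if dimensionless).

lx = lm/m² (illuminance = luminous flux per area),
    = m⁻²·cd.
Combining: m·lx = m · (m⁻²·cd) = m⁻¹·cd.

m⁻¹·cd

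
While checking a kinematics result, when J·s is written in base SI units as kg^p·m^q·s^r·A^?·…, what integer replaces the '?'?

J = kg·m²·s⁻².
Combining: J·s = (kg·m²·s⁻²) · s = kg·m²·s⁻¹.
The exponent of A is 0.

0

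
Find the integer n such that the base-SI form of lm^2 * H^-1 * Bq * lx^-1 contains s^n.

lm = cd.
So lm² = cd².
H = kg·m²·s⁻²·A⁻².
So H⁻¹ = kg⁻¹·m⁻²·s²·A².
Bq = s⁻¹.
lx = m⁻²·cd.
So lx⁻¹ = m²·cd⁻¹.
Combining: lm²·H⁻¹·Bq·lx⁻¹ = cd² · (kg⁻¹·m⁻²·s²·A²) · s⁻¹ · (m²·cd⁻¹) = kg⁻¹·s·A²·cd.
The exponent of s is 1.

1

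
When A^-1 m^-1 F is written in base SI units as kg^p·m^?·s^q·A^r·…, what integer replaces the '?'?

-3

F = kg⁻¹·m⁻²·s⁴·A².
Combining: A⁻¹·m⁻¹·F = A⁻¹ · m⁻¹ · (kg⁻¹·m⁻²·s⁴·A²) = kg⁻¹·m⁻³·s⁴·A.
The exponent of m is -3.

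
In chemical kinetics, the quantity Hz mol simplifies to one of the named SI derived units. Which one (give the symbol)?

kat

Hz = 1/s = s⁻¹ (frequency is cycles per second).
Combining: Hz·mol = s⁻¹ · mol = s⁻¹·mol.
s⁻¹·mol is the base-SI form of the katal.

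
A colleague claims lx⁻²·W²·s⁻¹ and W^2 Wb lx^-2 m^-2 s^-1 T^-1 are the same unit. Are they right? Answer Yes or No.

Left side:
  lx = lm/m² (illuminance = luminous flux per area),
      = m⁻²·cd.
  So lx⁻² = m⁴·cd⁻².
  W = J/s (power = energy per time),
      = kg·m²·s⁻³.
  So W² = kg²·m⁴·s⁻⁶.
  Combining: lx⁻²·W²·s⁻¹ = (m⁴·cd⁻²) · (kg²·m⁴·s⁻⁶) · s⁻¹ = kg²·m⁸·s⁻⁷·cd⁻².
Right side:
  W = J/s (power = energy per time),
      = kg·m²·s⁻³.
  So W² = kg²·m⁴·s⁻⁶.
  Wb = V·s (flux: a volt is a weber per second),
      = kg·m²·s⁻²·A⁻¹.
  lx = lm/m² (illuminance = luminous flux per area),
      = m⁻²·cd.
  So lx⁻² = m⁴·cd⁻².
  T = Wb/m² (flux density = flux per area),
      = kg·s⁻²·A⁻¹.
  So T⁻¹ = kg⁻¹·s²·A.
  Combining: W²·Wb·lx⁻²·m⁻²·s⁻¹·T⁻¹ = (kg²·m⁴·s⁻⁶) · (kg·m²·s⁻²·A⁻¹) · (m⁴·cd⁻²) · m⁻² · s⁻¹ · (kg⁻¹·s²·A) = kg²·m⁸·s⁻⁷·cd⁻².
Both reduce to kg²·m⁸·s⁻⁷·cd⁻².

Yes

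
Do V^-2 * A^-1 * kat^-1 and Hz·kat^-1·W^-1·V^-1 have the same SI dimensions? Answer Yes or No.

Left side:
  V = kg·m²·s⁻³·A⁻¹.
  So V⁻² = kg⁻²·m⁻⁴·s⁶·A².
  kat = s⁻¹·mol.
  So kat⁻¹ = s·mol⁻¹.
  Combining: V⁻²·A⁻¹·kat⁻¹ = (kg⁻²·m⁻⁴·s⁶·A²) · A⁻¹ · (s·mol⁻¹) = kg⁻²·m⁻⁴·s⁷·A·mol⁻¹.
Right side:
  Hz = 1/s = s⁻¹ (frequency is cycles per second).
  kat = mol/s = s⁻¹·mol (catalytic activity).
  So kat⁻¹ = s·mol⁻¹.
  W = J/s (power = energy per time),
      = kg·m²·s⁻³.
  So W⁻¹ = kg⁻¹·m⁻²·s³.
  V = W/A (potential = power per current),
      = kg·m²·s⁻³·A⁻¹.
  So V⁻¹ = kg⁻¹·m⁻²·s³·A.
  Combining: Hz·kat⁻¹·W⁻¹·V⁻¹ = s⁻¹ · (s·mol⁻¹) · (kg⁻¹·m⁻²·s³) · (kg⁻¹·m⁻²·s³·A) = kg⁻²·m⁻⁴·s⁶·A·mol⁻¹.
Left is kg⁻²·m⁻⁴·s⁷·A·mol⁻¹; right is kg⁻²·m⁻⁴·s⁶·A·mol⁻¹ — different.

No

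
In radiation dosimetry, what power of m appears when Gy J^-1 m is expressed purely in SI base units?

1

Gy = J/kg (absorbed dose = energy per mass),
    = m²·s⁻².
J = N·m (work = force × distance),
    = kg·m²·s⁻².
So J⁻¹ = kg⁻¹·m⁻²·s².
Combining: Gy·J⁻¹·m = (m²·s⁻²) · (kg⁻¹·m⁻²·s²) · m = kg⁻¹·m.
The exponent of m is 1.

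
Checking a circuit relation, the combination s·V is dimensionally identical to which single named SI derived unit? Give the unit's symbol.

Wb

V = kg·m²·s⁻³·A⁻¹.
Combining: s·V = s · (kg·m²·s⁻³·A⁻¹) = kg·m²·s⁻²·A⁻¹.
kg·m²·s⁻²·A⁻¹ is the base-SI form of the weber.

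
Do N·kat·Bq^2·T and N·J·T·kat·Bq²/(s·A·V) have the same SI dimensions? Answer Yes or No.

Left side:
  N = kg·m/s² = kg·m·s⁻² (force = mass × acceleration).
  kat = mol/s = s⁻¹·mol (catalytic activity).
  Bq = 1/s = s⁻¹ (activity is decays per second).
  So Bq² = s⁻².
  T = Wb/m² (flux density = flux per area),
      = kg·s⁻²·A⁻¹.
  Combining: N·kat·Bq²·T = (kg·m·s⁻²) · (s⁻¹·mol) · s⁻² · (kg·s⁻²·A⁻¹) = kg²·m·s⁻⁷·A⁻¹·mol.
Right side:
  N = kg·m·s⁻².
  J = kg·m²·s⁻².
  T = kg·s⁻²·A⁻¹.
  kat = s⁻¹·mol.
  Bq = s⁻¹.
  So Bq² = s⁻².
  V = kg·m²·s⁻³·A⁻¹.
  So V⁻¹ = kg⁻¹·m⁻²·s³·A.
  Combining: s⁻¹·N·J·A⁻¹·T·kat·Bq²·V⁻¹ = s⁻¹ · (kg·m·s⁻²) · (kg·m²·s⁻²) · A⁻¹ · (kg·s⁻²·A⁻¹) · (s⁻¹·mol) · s⁻² · (kg⁻¹·m⁻²·s³·A) = kg²·m·s⁻⁷·A⁻¹·mol.
Both reduce to kg²·m·s⁻⁷·A⁻¹·mol.

Yes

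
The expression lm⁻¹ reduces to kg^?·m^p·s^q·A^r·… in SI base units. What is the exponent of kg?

lm = cd·sr = cd (luminous flux; sr is dimensionless).
So lm⁻¹ = cd⁻¹.
The exponent of kg is 0.

0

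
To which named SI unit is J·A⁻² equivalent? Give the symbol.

H

J = N·m (work = force × distance),
    = kg·m²·s⁻².
Combining: J·A⁻² = (kg·m²·s⁻²) · A⁻² = kg·m²·s⁻²·A⁻².
kg·m²·s⁻²·A⁻² is the base-SI form of the henry.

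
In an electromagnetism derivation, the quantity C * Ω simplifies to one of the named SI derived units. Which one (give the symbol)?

Wb

C = s·A.
Ω = kg·m²·s⁻³·A⁻².
Combining: C·Ω = (s·A) · (kg·m²·s⁻³·A⁻²) = kg·m²·s⁻²·A⁻¹.
kg·m²·s⁻²·A⁻¹ is the base-SI form of the weber.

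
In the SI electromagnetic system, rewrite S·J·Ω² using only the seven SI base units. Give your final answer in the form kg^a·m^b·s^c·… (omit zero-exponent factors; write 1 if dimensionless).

S = 1/Ω (conductance is reciprocal resistance),
    = kg⁻¹·m⁻²·s³·A².
J = N·m (work = force × distance),
    = kg·m²·s⁻².
Ω = V/A (resistance = voltage per current),
    = kg·m²·s⁻³·A⁻².
So Ω² = kg²·m⁴·s⁻⁶·A⁻⁴.
Combining: S·J·Ω² = (kg⁻¹·m⁻²·s³·A²) · (kg·m²·s⁻²) · (kg²·m⁴·s⁻⁶·A⁻⁴) = kg²·m⁴·s⁻⁵·A⁻².

kg²·m⁴·s⁻⁵·A⁻²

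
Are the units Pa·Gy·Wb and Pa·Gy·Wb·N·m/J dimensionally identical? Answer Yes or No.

Yes

Left side:
  Pa = N/m² (pressure = force per area),
      = kg·m⁻¹·s⁻².
  Gy = J/kg (absorbed dose = energy per mass),
      = m²·s⁻².
  Wb = V·s (flux: a volt is a weber per second),
      = kg·m²·s⁻²·A⁻¹.
  Combining: Pa·Gy·Wb = (kg·m⁻¹·s⁻²) · (m²·s⁻²) · (kg·m²·s⁻²·A⁻¹) = kg²·m³·s⁻⁶·A⁻¹.
Right side:
  J = kg·m²·s⁻².
  So J⁻¹ = kg⁻¹·m⁻²·s².
  Pa = kg·m⁻¹·s⁻².
  Gy = m²·s⁻².
  Wb = kg·m²·s⁻²·A⁻¹.
  N = kg·m·s⁻².
  Combining: J⁻¹·Pa·Gy·Wb·N·m = (kg⁻¹·m⁻²·s²) · (kg·m⁻¹·s⁻²) · (m²·s⁻²) · (kg·m²·s⁻²·A⁻¹) · (kg·m·s⁻²) · m = kg²·m³·s⁻⁶·A⁻¹.
Both reduce to kg²·m³·s⁻⁶·A⁻¹.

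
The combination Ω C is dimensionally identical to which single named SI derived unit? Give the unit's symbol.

Ω = kg·m²·s⁻³·A⁻².
C = s·A.
Combining: Ω·C = (kg·m²·s⁻³·A⁻²) · (s·A) = kg·m²·s⁻²·A⁻¹.
kg·m²·s⁻²·A⁻¹ is the base-SI form of the weber.

Wb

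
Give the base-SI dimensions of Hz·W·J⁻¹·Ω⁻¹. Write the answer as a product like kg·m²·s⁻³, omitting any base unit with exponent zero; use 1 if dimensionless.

kg⁻¹·m⁻²·s·A²

Hz = 1/s = s⁻¹ (frequency is cycles per second).
W = J/s (power = energy per time),
    = kg·m²·s⁻³.
J = N·m (work = force × distance),
    = kg·m²·s⁻².
So J⁻¹ = kg⁻¹·m⁻²·s².
Ω = V/A (resistance = voltage per current),
    = kg·m²·s⁻³·A⁻².
So Ω⁻¹ = kg⁻¹·m⁻²·s³·A².
Combining: Hz·W·J⁻¹·Ω⁻¹ = s⁻¹ · (kg·m²·s⁻³) · (kg⁻¹·m⁻²·s²) · (kg⁻¹·m⁻²·s³·A²) = kg⁻¹·m⁻²·s·A².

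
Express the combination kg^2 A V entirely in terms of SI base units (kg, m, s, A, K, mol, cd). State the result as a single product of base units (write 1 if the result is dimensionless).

V = W/A (potential = power per current),
    = kg·m²·s⁻³·A⁻¹.
Combining: kg²·A·V = kg² · A · (kg·m²·s⁻³·A⁻¹) = kg³·m²·s⁻³.

kg³·m²·s⁻³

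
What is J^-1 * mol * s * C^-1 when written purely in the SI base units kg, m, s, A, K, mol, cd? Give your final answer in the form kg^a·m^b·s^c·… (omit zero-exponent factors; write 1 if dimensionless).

J = kg·m²·s⁻².
So J⁻¹ = kg⁻¹·m⁻²·s².
C = s·A.
So C⁻¹ = s⁻¹·A⁻¹.
Combining: J⁻¹·mol·s·C⁻¹ = (kg⁻¹·m⁻²·s²) · mol · s · (s⁻¹·A⁻¹) = kg⁻¹·m⁻²·s²·A⁻¹·mol.

kg⁻¹·m⁻²·s²·A⁻¹·mol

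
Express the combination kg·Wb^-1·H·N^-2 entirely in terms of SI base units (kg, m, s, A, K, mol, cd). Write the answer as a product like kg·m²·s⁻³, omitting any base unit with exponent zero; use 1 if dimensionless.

Wb = V·s (flux: a volt is a weber per second),
    = kg·m²·s⁻²·A⁻¹.
So Wb⁻¹ = kg⁻¹·m⁻²·s²·A.
H = Wb/A (inductance = flux per current),
    = kg·m²·s⁻²·A⁻².
N = kg·m/s² = kg·m·s⁻² (force = mass × acceleration).
So N⁻² = kg⁻²·m⁻²·s⁴.
Combining: kg·Wb⁻¹·H·N⁻² = kg · (kg⁻¹·m⁻²·s²·A) · (kg·m²·s⁻²·A⁻²) · (kg⁻²·m⁻²·s⁴) = kg⁻¹·m⁻²·s⁴·A⁻¹.

kg⁻¹·m⁻²·s⁴·A⁻¹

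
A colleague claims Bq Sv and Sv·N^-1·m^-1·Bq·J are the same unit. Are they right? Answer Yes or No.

Left side:
  Bq = 1/s = s⁻¹ (activity is decays per second).
  Sv = J/kg (equivalent dose = energy per mass),
      = m²·s⁻².
  Combining: Bq·Sv = s⁻¹ · (m²·s⁻²) = m²·s⁻³.
Right side:
  Sv = J/kg (equivalent dose = energy per mass),
      = m²·s⁻².
  N = kg·m/s² = kg·m·s⁻² (force = mass × acceleration).
  So N⁻¹ = kg⁻¹·m⁻¹·s².
  Bq = 1/s = s⁻¹ (activity is decays per second).
  J = N·m (work = force × distance),
      = kg·m²·s⁻².
  Combining: Sv·N⁻¹·m⁻¹·Bq·J = (m²·s⁻²) · (kg⁻¹·m⁻¹·s²) · m⁻¹ · s⁻¹ · (kg·m²·s⁻²) = m²·s⁻³.
Both reduce to m²·s⁻³.

Yes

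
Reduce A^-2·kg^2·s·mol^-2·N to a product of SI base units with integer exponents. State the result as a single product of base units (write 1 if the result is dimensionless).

kg³·m·s⁻¹·A⁻²·mol⁻²

N = kg·m·s⁻².
Combining: A⁻²·kg²·s·mol⁻²·N = A⁻² · kg² · s · mol⁻² · (kg·m·s⁻²) = kg³·m·s⁻¹·A⁻²·mol⁻².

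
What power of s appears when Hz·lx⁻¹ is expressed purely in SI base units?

-1

Hz = s⁻¹.
lx = m⁻²·cd.
So lx⁻¹ = m²·cd⁻¹.
Combining: Hz·lx⁻¹ = s⁻¹ · (m²·cd⁻¹) = m²·s⁻¹·cd⁻¹.
The exponent of s is -1.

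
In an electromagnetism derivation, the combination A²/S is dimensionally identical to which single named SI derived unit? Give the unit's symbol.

W

S = 1/Ω (conductance is reciprocal resistance),
    = kg⁻¹·m⁻²·s³·A².
So S⁻¹ = kg·m²·s⁻³·A⁻².
Combining: A²·S⁻¹ = A² · (kg·m²·s⁻³·A⁻²) = kg·m²·s⁻³.
kg·m²·s⁻³ is the base-SI form of the watt.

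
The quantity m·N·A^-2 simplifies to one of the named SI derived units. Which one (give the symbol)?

N = kg·m·s⁻².
Combining: m·N·A⁻² = m · (kg·m·s⁻²) · A⁻² = kg·m²·s⁻²·A⁻².
kg·m²·s⁻²·A⁻² is the base-SI form of the henry.

H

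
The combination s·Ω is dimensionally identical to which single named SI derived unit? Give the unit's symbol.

H

Ω = V/A (resistance = voltage per current),
    = kg·m²·s⁻³·A⁻².
Combining: s·Ω = s · (kg·m²·s⁻³·A⁻²) = kg·m²·s⁻²·A⁻².
kg·m²·s⁻²·A⁻² is the base-SI form of the henry.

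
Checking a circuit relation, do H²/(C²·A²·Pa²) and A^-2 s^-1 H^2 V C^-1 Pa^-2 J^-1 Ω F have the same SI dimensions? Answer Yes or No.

Yes

Left side:
  C = A·s = s·A (charge = current × time).
  So C⁻² = s⁻²·A⁻².
  H = Wb/A (inductance = flux per current),
      = kg·m²·s⁻²·A⁻².
  So H² = kg²·m⁴·s⁻⁴·A⁻⁴.
  Pa = N/m² (pressure = force per area),
      = kg·m⁻¹·s⁻².
  So Pa⁻² = kg⁻²·m²·s⁴.
  Combining: C⁻²·A⁻²·H²·Pa⁻² = (s⁻²·A⁻²) · A⁻² · (kg²·m⁴·s⁻⁴·A⁻⁴) · (kg⁻²·m²·s⁴) = m⁶·s⁻²·A⁻⁸.
Right side:
  H = Wb/A (inductance = flux per current),
      = kg·m²·s⁻²·A⁻².
  So H² = kg²·m⁴·s⁻⁴·A⁻⁴.
  V = W/A (potential = power per current),
      = kg·m²·s⁻³·A⁻¹.
  C = A·s = s·A (charge = current × time).
  So C⁻¹ = s⁻¹·A⁻¹.
  Pa = N/m² (pressure = force per area),
      = kg·m⁻¹·s⁻².
  So Pa⁻² = kg⁻²·m²·s⁴.
  J = N·m (work = force × distance),
      = kg·m²·s⁻².
  So J⁻¹ = kg⁻¹·m⁻²·s².
  Ω = V/A (resistance = voltage per current),
      = kg·m²·s⁻³·A⁻².
  F = C/V (capacitance = charge per voltage),
      = A·s/(kg·m²·s⁻³·A⁻¹) (substituting C and V),
      = kg⁻¹·m⁻²·s⁴·A².
  Combining: A⁻²·s⁻¹·H²·V·C⁻¹·Pa⁻²·J⁻¹·Ω·F = A⁻² · s⁻¹ · (kg²·m⁴·s⁻⁴·A⁻⁴) · (kg·m²·s⁻³·A⁻¹) · (s⁻¹·A⁻¹) · (kg⁻²·m²·s⁴) · (kg⁻¹·m⁻²·s²) · (kg·m²·s⁻³·A⁻²) · (kg⁻¹·m⁻²·s⁴·A²) = m⁶·s⁻²·A⁻⁸.
Both reduce to m⁶·s⁻²·A⁻⁸.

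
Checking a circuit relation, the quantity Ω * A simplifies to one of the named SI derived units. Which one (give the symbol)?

V

Ω = V/A (resistance = voltage per current),
    = kg·m²·s⁻³·A⁻².
Combining: Ω·A = (kg·m²·s⁻³·A⁻²) · A = kg·m²·s⁻³·A⁻¹.
kg·m²·s⁻³·A⁻¹ is the base-SI form of the volt.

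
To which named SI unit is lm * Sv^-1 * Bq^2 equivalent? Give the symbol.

lm = cd·sr = cd (luminous flux; sr is dimensionless).
Sv = J/kg (equivalent dose = energy per mass),
    = m²·s⁻².
So Sv⁻¹ = m⁻²·s².
Bq = 1/s = s⁻¹ (activity is decays per second).
So Bq² = s⁻².
Combining: lm·Sv⁻¹·Bq² = cd · (m⁻²·s²) · s⁻² = m⁻²·cd.
m⁻²·cd is the base-SI form of the lux.

lx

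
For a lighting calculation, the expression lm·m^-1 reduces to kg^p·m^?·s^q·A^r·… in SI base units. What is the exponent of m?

lm = cd·sr = cd (luminous flux; sr is dimensionless).
Combining: lm·m⁻¹ = cd · m⁻¹ = m⁻¹·cd.
The exponent of m is -1.

-1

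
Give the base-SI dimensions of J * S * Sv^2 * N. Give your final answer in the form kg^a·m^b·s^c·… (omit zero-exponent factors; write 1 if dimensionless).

J = N·m (work = force × distance),
    = kg·m²·s⁻².
S = 1/Ω (conductance is reciprocal resistance),
    = kg⁻¹·m⁻²·s³·A².
Sv = J/kg (equivalent dose = energy per mass),
    = m²·s⁻².
So Sv² = m⁴·s⁻⁴.
N = kg·m/s² = kg·m·s⁻² (force = mass × acceleration).
Combining: J·S·Sv²·N = (kg·m²·s⁻²) · (kg⁻¹·m⁻²·s³·A²) · (m⁴·s⁻⁴) · (kg·m·s⁻²) = kg·m⁵·s⁻⁵·A².

kg·m⁵·s⁻⁵·A²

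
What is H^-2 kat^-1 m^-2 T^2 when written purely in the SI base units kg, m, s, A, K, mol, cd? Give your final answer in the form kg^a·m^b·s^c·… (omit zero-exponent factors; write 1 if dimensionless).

m⁻⁶·s·A²·mol⁻¹

H = Wb/A (inductance = flux per current),
    = kg·m²·s⁻²·A⁻².
So H⁻² = kg⁻²·m⁻⁴·s⁴·A⁴.
kat = mol/s = s⁻¹·mol (catalytic activity).
So kat⁻¹ = s·mol⁻¹.
T = Wb/m² (flux density = flux per area),
    = kg·s⁻²·A⁻¹.
So T² = kg²·s⁻⁴·A⁻².
Combining: H⁻²·kat⁻¹·m⁻²·T² = (kg⁻²·m⁻⁴·s⁴·A⁴) · (s·mol⁻¹) · m⁻² · (kg²·s⁻⁴·A⁻²) = m⁻⁶·s·A²·mol⁻¹.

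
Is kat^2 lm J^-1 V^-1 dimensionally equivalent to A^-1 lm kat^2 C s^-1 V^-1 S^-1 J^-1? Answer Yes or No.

No

Left side:
  kat = s⁻¹·mol.
  So kat² = s⁻²·mol².
  lm = cd.
  J = kg·m²·s⁻².
  So J⁻¹ = kg⁻¹·m⁻²·s².
  V = kg·m²·s⁻³·A⁻¹.
  So V⁻¹ = kg⁻¹·m⁻²·s³·A.
  Combining: kat²·lm·J⁻¹·V⁻¹ = (s⁻²·mol²) · cd · (kg⁻¹·m⁻²·s²) · (kg⁻¹·m⁻²·s³·A) = kg⁻²·m⁻⁴·s³·A·mol²·cd.
Right side:
  lm = cd·sr = cd (luminous flux; sr is dimensionless).
  kat = mol/s = s⁻¹·mol (catalytic activity).
  So kat² = s⁻²·mol².
  C = A·s = s·A (charge = current × time).
  V = W/A (potential = power per current),
      = kg·m²·s⁻³·A⁻¹.
  So V⁻¹ = kg⁻¹·m⁻²·s³·A.
  S = 1/Ω (conductance is reciprocal resistance),
      = kg⁻¹·m⁻²·s³·A².
  So S⁻¹ = kg·m²·s⁻³·A⁻².
  J = N·m (work = force × distance),
      = kg·m²·s⁻².
  So J⁻¹ = kg⁻¹·m⁻²·s².
  Combining: A⁻¹·lm·kat²·C·s⁻¹·V⁻¹·S⁻¹·J⁻¹ = A⁻¹ · cd · (s⁻²·mol²) · (s·A) · s⁻¹ · (kg⁻¹·m⁻²·s³·A) · (kg·m²·s⁻³·A⁻²) · (kg⁻¹·m⁻²·s²) = kg⁻¹·m⁻²·A⁻¹·mol²·cd.
Left is kg⁻²·m⁻⁴·s³·A·mol²·cd; right is kg⁻¹·m⁻²·A⁻¹·mol²·cd — different.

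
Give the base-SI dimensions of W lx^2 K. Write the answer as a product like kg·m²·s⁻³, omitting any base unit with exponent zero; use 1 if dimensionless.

W = J/s (power = energy per time),
    = kg·m²·s⁻³.
lx = lm/m² (illuminance = luminous flux per area),
    = m⁻²·cd.
So lx² = m⁻⁴·cd².
Combining: W·lx²·K = (kg·m²·s⁻³) · (m⁻⁴·cd²) · K = kg·m⁻²·s⁻³·K·cd².

kg·m⁻²·s⁻³·K·cd²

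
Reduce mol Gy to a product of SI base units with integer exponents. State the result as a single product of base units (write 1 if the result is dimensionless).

Gy = J/kg (absorbed dose = energy per mass),
    = m²·s⁻².
Combining: mol·Gy = mol · (m²·s⁻²) = m²·s⁻²·mol.

m²·s⁻²·mol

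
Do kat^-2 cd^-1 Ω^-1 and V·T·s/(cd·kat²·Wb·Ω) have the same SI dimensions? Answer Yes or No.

Left side:
  kat = s⁻¹·mol.
  So kat⁻² = s²·mol⁻².
  Ω = kg·m²·s⁻³·A⁻².
  So Ω⁻¹ = kg⁻¹·m⁻²·s³·A².
  Combining: kat⁻²·cd⁻¹·Ω⁻¹ = (s²·mol⁻²) · cd⁻¹ · (kg⁻¹·m⁻²·s³·A²) = kg⁻¹·m⁻²·s⁵·A²·mol⁻²·cd⁻¹.
Right side:
  V = W/A (potential = power per current),
      = kg·m²·s⁻³·A⁻¹.
  T = Wb/m² (flux density = flux per area),
      = kg·s⁻²·A⁻¹.
  kat = mol/s = s⁻¹·mol (catalytic activity).
  So kat⁻² = s²·mol⁻².
  Wb = V·s (flux: a volt is a weber per second),
      = kg·m²·s⁻²·A⁻¹.
  So Wb⁻¹ = kg⁻¹·m⁻²·s²·A.
  Ω = V/A (resistance = voltage per current),
      = kg·m²·s⁻³·A⁻².
  So Ω⁻¹ = kg⁻¹·m⁻²·s³·A².
  Combining: V·T·cd⁻¹·s·kat⁻²·Wb⁻¹·Ω⁻¹ = (kg·m²·s⁻³·A⁻¹) · (kg·s⁻²·A⁻¹) · cd⁻¹ · s · (s²·mol⁻²) · (kg⁻¹·m⁻²·s²·A) · (kg⁻¹·m⁻²·s³·A²) = m⁻²·s³·A·mol⁻²·cd⁻¹.
Left is kg⁻¹·m⁻²·s⁵·A²·mol⁻²·cd⁻¹; right is m⁻²·s³·A·mol⁻²·cd⁻¹ — different.

No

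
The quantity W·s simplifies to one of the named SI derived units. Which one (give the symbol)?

W = J/s (power = energy per time),
    = kg·m²·s⁻³.
Combining: W·s = (kg·m²·s⁻³) · s = kg·m²·s⁻².
kg·m²·s⁻² is the base-SI form of the joule.

J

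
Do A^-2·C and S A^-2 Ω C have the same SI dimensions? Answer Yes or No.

Yes

Left side:
  C = s·A.
  Combining: A⁻²·C = A⁻² · (s·A) = s·A⁻¹.
Right side:
  S = 1/Ω (conductance is reciprocal resistance),
      = kg⁻¹·m⁻²·s³·A².
  Ω = V/A (resistance = voltage per current),
      = kg·m²·s⁻³·A⁻².
  C = A·s = s·A (charge = current × time).
  Combining: S·A⁻²·Ω·C = (kg⁻¹·m⁻²·s³·A²) · A⁻² · (kg·m²·s⁻³·A⁻²) · (s·A) = s·A⁻¹.
Both reduce to s·A⁻¹.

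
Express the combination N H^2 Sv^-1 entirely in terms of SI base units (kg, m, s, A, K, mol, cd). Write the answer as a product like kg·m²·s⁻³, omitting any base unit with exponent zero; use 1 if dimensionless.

N = kg·m/s² = kg·m·s⁻² (force = mass × acceleration).
H = Wb/A (inductance = flux per current),
    = kg·m²·s⁻²·A⁻².
So H² = kg²·m⁴·s⁻⁴·A⁻⁴.
Sv = J/kg (equivalent dose = energy per mass),
    = m²·s⁻².
So Sv⁻¹ = m⁻²·s².
Combining: N·H²·Sv⁻¹ = (kg·m·s⁻²) · (kg²·m⁴·s⁻⁴·A⁻⁴) · (m⁻²·s²) = kg³·m³·s⁻⁴·A⁻⁴.

kg³·m³·s⁻⁴·A⁻⁴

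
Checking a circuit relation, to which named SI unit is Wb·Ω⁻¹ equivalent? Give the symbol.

C

Wb = kg·m²·s⁻²·A⁻¹.
Ω = kg·m²·s⁻³·A⁻².
So Ω⁻¹ = kg⁻¹·m⁻²·s³·A².
Combining: Wb·Ω⁻¹ = (kg·m²·s⁻²·A⁻¹) · (kg⁻¹·m⁻²·s³·A²) = s·A.
s·A is the base-SI form of the coulomb.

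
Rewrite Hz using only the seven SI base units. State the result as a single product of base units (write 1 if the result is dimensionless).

s⁻¹

Hz = s⁻¹.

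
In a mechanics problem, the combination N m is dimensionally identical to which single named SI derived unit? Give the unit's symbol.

N = kg·m/s² = kg·m·s⁻² (force = mass × acceleration).
Combining: N·m = (kg·m·s⁻²) · m = kg·m²·s⁻².
kg·m²·s⁻² is the base-SI form of the joule.

J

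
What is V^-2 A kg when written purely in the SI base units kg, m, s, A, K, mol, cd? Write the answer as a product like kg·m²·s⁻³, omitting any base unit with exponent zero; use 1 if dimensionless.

kg⁻¹·m⁻⁴·s⁶·A³

V = kg·m²·s⁻³·A⁻¹.
So V⁻² = kg⁻²·m⁻⁴·s⁶·A².
Combining: V⁻²·A·kg = (kg⁻²·m⁻⁴·s⁶·A²) · A · kg = kg⁻¹·m⁻⁴·s⁶·A³.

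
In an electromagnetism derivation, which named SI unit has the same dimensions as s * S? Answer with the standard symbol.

S = kg⁻¹·m⁻²·s³·A².
Combining: s·S = s · (kg⁻¹·m⁻²·s³·A²) = kg⁻¹·m⁻²·s⁴·A².
kg⁻¹·m⁻²·s⁴·A² is the base-SI form of the farad.

F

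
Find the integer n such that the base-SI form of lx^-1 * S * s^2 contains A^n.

lx = lm/m² (illuminance = luminous flux per area),
    = m⁻²·cd.
So lx⁻¹ = m²·cd⁻¹.
S = 1/Ω (conductance is reciprocal resistance),
    = kg⁻¹·m⁻²·s³·A².
Combining: lx⁻¹·S·s² = (m²·cd⁻¹) · (kg⁻¹·m⁻²·s³·A²) · s² = kg⁻¹·s⁵·A²·cd⁻¹.
The exponent of A is 2.

2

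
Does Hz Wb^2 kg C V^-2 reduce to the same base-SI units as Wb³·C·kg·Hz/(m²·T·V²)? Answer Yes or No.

Left side:
  Hz = 1/s = s⁻¹ (frequency is cycles per second).
  Wb = V·s (flux: a volt is a weber per second),
      = kg·m²·s⁻²·A⁻¹.
  So Wb² = kg²·m⁴·s⁻⁴·A⁻².
  C = A·s = s·A (charge = current × time).
  V = W/A (potential = power per current),
      = kg·m²·s⁻³·A⁻¹.
  So V⁻² = kg⁻²·m⁻⁴·s⁶·A².
  Combining: Hz·Wb²·kg·C·V⁻² = s⁻¹ · (kg²·m⁴·s⁻⁴·A⁻²) · kg · (s·A) · (kg⁻²·m⁻⁴·s⁶·A²) = kg·s²·A.
Right side:
  Wb = V·s (flux: a volt is a weber per second),
      = kg·m²·s⁻²·A⁻¹.
  So Wb³ = kg³·m⁶·s⁻⁶·A⁻³.
  C = A·s = s·A (charge = current × time).
  T = Wb/m² (flux density = flux per area),
      = kg·s⁻²·A⁻¹.
  So T⁻¹ = kg⁻¹·s²·A.
  Hz = 1/s = s⁻¹ (frequency is cycles per second).
  V = W/A (potential = power per current),
      = kg·m²·s⁻³·A⁻¹.
  So V⁻² = kg⁻²·m⁻⁴·s⁶·A².
  Combining: Wb³·C·kg·m⁻²·T⁻¹·Hz·V⁻² = (kg³·m⁶·s⁻⁶·A⁻³) · (s·A) · kg · m⁻² · (kg⁻¹·s²·A) · s⁻¹ · (kg⁻²·m⁻⁴·s⁶·A²) = kg·s²·A.
Both reduce to kg·s²·A.

Yes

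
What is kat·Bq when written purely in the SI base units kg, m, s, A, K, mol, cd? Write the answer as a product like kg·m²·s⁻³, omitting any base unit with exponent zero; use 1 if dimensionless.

s⁻²·mol

kat = s⁻¹·mol.
Bq = s⁻¹.
Combining: kat·Bq = (s⁻¹·mol) · s⁻¹ = s⁻²·mol.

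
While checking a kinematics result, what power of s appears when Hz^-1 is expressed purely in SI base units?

1

Hz = 1/s = s⁻¹ (frequency is cycles per second).
So Hz⁻¹ = s.
The exponent of s is 1.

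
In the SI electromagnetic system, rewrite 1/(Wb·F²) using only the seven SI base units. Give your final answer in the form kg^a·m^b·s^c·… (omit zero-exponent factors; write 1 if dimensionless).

kg·m²·s⁻⁶·A⁻³

Wb = V·s (flux: a volt is a weber per second),
    = kg·m²·s⁻²·A⁻¹.
So Wb⁻¹ = kg⁻¹·m⁻²·s²·A.
F = C/V (capacitance = charge per voltage),
    = A·s/(kg·m²·s⁻³·A⁻¹) (substituting C and V),
    = kg⁻¹·m⁻²·s⁴·A².
So F⁻² = kg²·m⁴·s⁻⁸·A⁻⁴.
Combining: Wb⁻¹·F⁻² = (kg⁻¹·m⁻²·s²·A) · (kg²·m⁴·s⁻⁸·A⁻⁴) = kg·m²·s⁻⁶·A⁻³.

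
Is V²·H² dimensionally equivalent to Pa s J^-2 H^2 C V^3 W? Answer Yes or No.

Left side:
  V = W/A (potential = power per current),
      = kg·m²·s⁻³·A⁻¹.
  So V² = kg²·m⁴·s⁻⁶·A⁻².
  H = Wb/A (inductance = flux per current),
      = kg·m²·s⁻²·A⁻².
  So H² = kg²·m⁴·s⁻⁴·A⁻⁴.
  Combining: V²·H² = (kg²·m⁴·s⁻⁶·A⁻²) · (kg²·m⁴·s⁻⁴·A⁻⁴) = kg⁴·m⁸·s⁻¹⁰·A⁻⁶.
Right side:
  Pa = N/m² (pressure = force per area),
      = kg·m⁻¹·s⁻².
  J = N·m (work = force × distance),
      = kg·m²·s⁻².
  So J⁻² = kg⁻²·m⁻⁴·s⁴.
  H = Wb/A (inductance = flux per current),
      = kg·m²·s⁻²·A⁻².
  So H² = kg²·m⁴·s⁻⁴·A⁻⁴.
  C = A·s = s·A (charge = current × time).
  V = W/A (potential = power per current),
      = kg·m²·s⁻³·A⁻¹.
  So V³ = kg³·m⁶·s⁻⁹·A⁻³.
  W = J/s (power = energy per time),
      = kg·m²·s⁻³.
  Combining: Pa·s·J⁻²·H²·C·V³·W = (kg·m⁻¹·s⁻²) · s · (kg⁻²·m⁻⁴·s⁴) · (kg²·m⁴·s⁻⁴·A⁻⁴) · (s·A) · (kg³·m⁶·s⁻⁹·A⁻³) · (kg·m²·s⁻³) = kg⁵·m⁷·s⁻¹²·A⁻⁶.
Left is kg⁴·m⁸·s⁻¹⁰·A⁻⁶; right is kg⁵·m⁷·s⁻¹²·A⁻⁶ — different.

No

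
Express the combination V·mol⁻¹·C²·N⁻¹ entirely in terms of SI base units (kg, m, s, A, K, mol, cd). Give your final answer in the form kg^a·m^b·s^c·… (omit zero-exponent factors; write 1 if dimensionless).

V = W/A (potential = power per current),
    = kg·m²·s⁻³·A⁻¹.
C = A·s = s·A (charge = current × time).
So C² = s²·A².
N = kg·m/s² = kg·m·s⁻² (force = mass × acceleration).
So N⁻¹ = kg⁻¹·m⁻¹·s².
Combining: V·mol⁻¹·C²·N⁻¹ = (kg·m²·s⁻³·A⁻¹) · mol⁻¹ · (s²·A²) · (kg⁻¹·m⁻¹·s²) = m·s·A·mol⁻¹.

m·s·A·mol⁻¹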